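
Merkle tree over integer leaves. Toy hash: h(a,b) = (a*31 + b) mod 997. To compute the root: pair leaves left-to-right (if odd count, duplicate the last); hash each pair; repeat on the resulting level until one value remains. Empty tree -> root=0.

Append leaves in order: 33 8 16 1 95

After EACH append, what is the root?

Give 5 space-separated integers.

Answer: 33 34 569 554 796

Derivation:
After append 33 (leaves=[33]):
  L0: [33]
  root=33
After append 8 (leaves=[33, 8]):
  L0: [33, 8]
  L1: h(33,8)=(33*31+8)%997=34 -> [34]
  root=34
After append 16 (leaves=[33, 8, 16]):
  L0: [33, 8, 16]
  L1: h(33,8)=(33*31+8)%997=34 h(16,16)=(16*31+16)%997=512 -> [34, 512]
  L2: h(34,512)=(34*31+512)%997=569 -> [569]
  root=569
After append 1 (leaves=[33, 8, 16, 1]):
  L0: [33, 8, 16, 1]
  L1: h(33,8)=(33*31+8)%997=34 h(16,1)=(16*31+1)%997=497 -> [34, 497]
  L2: h(34,497)=(34*31+497)%997=554 -> [554]
  root=554
After append 95 (leaves=[33, 8, 16, 1, 95]):
  L0: [33, 8, 16, 1, 95]
  L1: h(33,8)=(33*31+8)%997=34 h(16,1)=(16*31+1)%997=497 h(95,95)=(95*31+95)%997=49 -> [34, 497, 49]
  L2: h(34,497)=(34*31+497)%997=554 h(49,49)=(49*31+49)%997=571 -> [554, 571]
  L3: h(554,571)=(554*31+571)%997=796 -> [796]
  root=796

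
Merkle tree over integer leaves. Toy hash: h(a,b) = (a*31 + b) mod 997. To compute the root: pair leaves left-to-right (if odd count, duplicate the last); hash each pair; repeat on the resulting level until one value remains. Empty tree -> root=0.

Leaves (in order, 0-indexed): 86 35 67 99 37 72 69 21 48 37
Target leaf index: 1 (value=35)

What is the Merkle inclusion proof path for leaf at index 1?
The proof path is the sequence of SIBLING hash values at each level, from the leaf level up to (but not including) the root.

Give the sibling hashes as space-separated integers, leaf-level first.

L0 (leaves): [86, 35, 67, 99, 37, 72, 69, 21, 48, 37], target index=1
L1: h(86,35)=(86*31+35)%997=707 [pair 0] h(67,99)=(67*31+99)%997=182 [pair 1] h(37,72)=(37*31+72)%997=222 [pair 2] h(69,21)=(69*31+21)%997=166 [pair 3] h(48,37)=(48*31+37)%997=528 [pair 4] -> [707, 182, 222, 166, 528]
  Sibling for proof at L0: 86
L2: h(707,182)=(707*31+182)%997=165 [pair 0] h(222,166)=(222*31+166)%997=69 [pair 1] h(528,528)=(528*31+528)%997=944 [pair 2] -> [165, 69, 944]
  Sibling for proof at L1: 182
L3: h(165,69)=(165*31+69)%997=199 [pair 0] h(944,944)=(944*31+944)%997=298 [pair 1] -> [199, 298]
  Sibling for proof at L2: 69
L4: h(199,298)=(199*31+298)%997=485 [pair 0] -> [485]
  Sibling for proof at L3: 298
Root: 485
Proof path (sibling hashes from leaf to root): [86, 182, 69, 298]

Answer: 86 182 69 298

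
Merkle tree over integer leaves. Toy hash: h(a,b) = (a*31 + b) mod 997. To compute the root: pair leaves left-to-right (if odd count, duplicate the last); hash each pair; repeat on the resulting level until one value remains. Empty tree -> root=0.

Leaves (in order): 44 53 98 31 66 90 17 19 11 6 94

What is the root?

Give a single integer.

Answer: 706

Derivation:
L0: [44, 53, 98, 31, 66, 90, 17, 19, 11, 6, 94]
L1: h(44,53)=(44*31+53)%997=420 h(98,31)=(98*31+31)%997=78 h(66,90)=(66*31+90)%997=142 h(17,19)=(17*31+19)%997=546 h(11,6)=(11*31+6)%997=347 h(94,94)=(94*31+94)%997=17 -> [420, 78, 142, 546, 347, 17]
L2: h(420,78)=(420*31+78)%997=137 h(142,546)=(142*31+546)%997=960 h(347,17)=(347*31+17)%997=804 -> [137, 960, 804]
L3: h(137,960)=(137*31+960)%997=222 h(804,804)=(804*31+804)%997=803 -> [222, 803]
L4: h(222,803)=(222*31+803)%997=706 -> [706]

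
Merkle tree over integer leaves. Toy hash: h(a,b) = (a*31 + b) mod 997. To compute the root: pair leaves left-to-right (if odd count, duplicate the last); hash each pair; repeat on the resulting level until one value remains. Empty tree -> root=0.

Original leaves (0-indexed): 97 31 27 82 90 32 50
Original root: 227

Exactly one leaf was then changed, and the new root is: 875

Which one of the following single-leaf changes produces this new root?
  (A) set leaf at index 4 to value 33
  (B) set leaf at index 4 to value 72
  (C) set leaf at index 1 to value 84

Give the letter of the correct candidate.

Answer: B

Derivation:
Original leaves: [97, 31, 27, 82, 90, 32, 50]
Target new root: 875
Try each candidate change and compute the resulting root:
Candidate A: set leaf[4] = 33 -> leaves = [97, 31, 27, 82, 33, 32, 50]
  L0: [97, 31, 27, 82, 33, 32, 50]
  L1: h(97,31)=(97*31+31)%997=47 h(27,82)=(27*31+82)%997=919 h(33,32)=(33*31+32)%997=58 h(50,50)=(50*31+50)%997=603 -> [47, 919, 58, 603]
  L2: h(47,919)=(47*31+919)%997=382 h(58,603)=(58*31+603)%997=407 -> [382, 407]
  L3: h(382,407)=(382*31+407)%997=285 -> [285]
  root = 285 != target 875
Candidate B: set leaf[4] = 72 -> leaves = [97, 31, 27, 82, 72, 32, 50]
  L0: [97, 31, 27, 82, 72, 32, 50]
  L1: h(97,31)=(97*31+31)%997=47 h(27,82)=(27*31+82)%997=919 h(72,32)=(72*31+32)%997=270 h(50,50)=(50*31+50)%997=603 -> [47, 919, 270, 603]
  L2: h(47,919)=(47*31+919)%997=382 h(270,603)=(270*31+603)%997=0 -> [382, 0]
  L3: h(382,0)=(382*31+0)%997=875 -> [875]
  root = 875 == target 875  ** MATCH **
Candidate C: set leaf[1] = 84 -> leaves = [97, 84, 27, 82, 90, 32, 50]
  L0: [97, 84, 27, 82, 90, 32, 50]
  L1: h(97,84)=(97*31+84)%997=100 h(27,82)=(27*31+82)%997=919 h(90,32)=(90*31+32)%997=828 h(50,50)=(50*31+50)%997=603 -> [100, 919, 828, 603]
  L2: h(100,919)=(100*31+919)%997=31 h(828,603)=(828*31+603)%997=349 -> [31, 349]
  L3: h(31,349)=(31*31+349)%997=313 -> [313]
  root = 313 != target 875
Candidate B produces the target root.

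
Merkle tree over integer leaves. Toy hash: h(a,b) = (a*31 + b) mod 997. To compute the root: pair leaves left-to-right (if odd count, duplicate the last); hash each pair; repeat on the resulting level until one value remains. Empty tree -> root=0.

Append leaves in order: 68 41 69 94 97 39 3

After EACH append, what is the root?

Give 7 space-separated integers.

After append 68 (leaves=[68]):
  L0: [68]
  root=68
After append 41 (leaves=[68, 41]):
  L0: [68, 41]
  L1: h(68,41)=(68*31+41)%997=155 -> [155]
  root=155
After append 69 (leaves=[68, 41, 69]):
  L0: [68, 41, 69]
  L1: h(68,41)=(68*31+41)%997=155 h(69,69)=(69*31+69)%997=214 -> [155, 214]
  L2: h(155,214)=(155*31+214)%997=34 -> [34]
  root=34
After append 94 (leaves=[68, 41, 69, 94]):
  L0: [68, 41, 69, 94]
  L1: h(68,41)=(68*31+41)%997=155 h(69,94)=(69*31+94)%997=239 -> [155, 239]
  L2: h(155,239)=(155*31+239)%997=59 -> [59]
  root=59
After append 97 (leaves=[68, 41, 69, 94, 97]):
  L0: [68, 41, 69, 94, 97]
  L1: h(68,41)=(68*31+41)%997=155 h(69,94)=(69*31+94)%997=239 h(97,97)=(97*31+97)%997=113 -> [155, 239, 113]
  L2: h(155,239)=(155*31+239)%997=59 h(113,113)=(113*31+113)%997=625 -> [59, 625]
  L3: h(59,625)=(59*31+625)%997=460 -> [460]
  root=460
After append 39 (leaves=[68, 41, 69, 94, 97, 39]):
  L0: [68, 41, 69, 94, 97, 39]
  L1: h(68,41)=(68*31+41)%997=155 h(69,94)=(69*31+94)%997=239 h(97,39)=(97*31+39)%997=55 -> [155, 239, 55]
  L2: h(155,239)=(155*31+239)%997=59 h(55,55)=(55*31+55)%997=763 -> [59, 763]
  L3: h(59,763)=(59*31+763)%997=598 -> [598]
  root=598
After append 3 (leaves=[68, 41, 69, 94, 97, 39, 3]):
  L0: [68, 41, 69, 94, 97, 39, 3]
  L1: h(68,41)=(68*31+41)%997=155 h(69,94)=(69*31+94)%997=239 h(97,39)=(97*31+39)%997=55 h(3,3)=(3*31+3)%997=96 -> [155, 239, 55, 96]
  L2: h(155,239)=(155*31+239)%997=59 h(55,96)=(55*31+96)%997=804 -> [59, 804]
  L3: h(59,804)=(59*31+804)%997=639 -> [639]
  root=639

Answer: 68 155 34 59 460 598 639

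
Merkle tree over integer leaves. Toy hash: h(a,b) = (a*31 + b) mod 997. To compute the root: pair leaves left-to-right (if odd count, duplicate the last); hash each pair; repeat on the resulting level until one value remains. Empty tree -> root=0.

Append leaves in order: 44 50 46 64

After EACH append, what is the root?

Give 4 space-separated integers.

Answer: 44 417 441 459

Derivation:
After append 44 (leaves=[44]):
  L0: [44]
  root=44
After append 50 (leaves=[44, 50]):
  L0: [44, 50]
  L1: h(44,50)=(44*31+50)%997=417 -> [417]
  root=417
After append 46 (leaves=[44, 50, 46]):
  L0: [44, 50, 46]
  L1: h(44,50)=(44*31+50)%997=417 h(46,46)=(46*31+46)%997=475 -> [417, 475]
  L2: h(417,475)=(417*31+475)%997=441 -> [441]
  root=441
After append 64 (leaves=[44, 50, 46, 64]):
  L0: [44, 50, 46, 64]
  L1: h(44,50)=(44*31+50)%997=417 h(46,64)=(46*31+64)%997=493 -> [417, 493]
  L2: h(417,493)=(417*31+493)%997=459 -> [459]
  root=459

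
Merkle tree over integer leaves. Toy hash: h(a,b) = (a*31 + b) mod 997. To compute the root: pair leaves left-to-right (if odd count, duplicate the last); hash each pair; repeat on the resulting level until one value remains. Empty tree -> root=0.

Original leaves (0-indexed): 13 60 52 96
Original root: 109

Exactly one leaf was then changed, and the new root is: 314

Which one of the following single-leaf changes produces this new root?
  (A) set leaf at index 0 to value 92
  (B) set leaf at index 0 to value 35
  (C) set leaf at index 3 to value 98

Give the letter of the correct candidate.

Answer: B

Derivation:
Original leaves: [13, 60, 52, 96]
Target new root: 314
Try each candidate change and compute the resulting root:
Candidate A: set leaf[0] = 92 -> leaves = [92, 60, 52, 96]
  L0: [92, 60, 52, 96]
  L1: h(92,60)=(92*31+60)%997=918 h(52,96)=(52*31+96)%997=711 -> [918, 711]
  L2: h(918,711)=(918*31+711)%997=256 -> [256]
  root = 256 != target 314
Candidate B: set leaf[0] = 35 -> leaves = [35, 60, 52, 96]
  L0: [35, 60, 52, 96]
  L1: h(35,60)=(35*31+60)%997=148 h(52,96)=(52*31+96)%997=711 -> [148, 711]
  L2: h(148,711)=(148*31+711)%997=314 -> [314]
  root = 314 == target 314  ** MATCH **
Candidate C: set leaf[3] = 98 -> leaves = [13, 60, 52, 98]
  L0: [13, 60, 52, 98]
  L1: h(13,60)=(13*31+60)%997=463 h(52,98)=(52*31+98)%997=713 -> [463, 713]
  L2: h(463,713)=(463*31+713)%997=111 -> [111]
  root = 111 != target 314
Candidate B produces the target root.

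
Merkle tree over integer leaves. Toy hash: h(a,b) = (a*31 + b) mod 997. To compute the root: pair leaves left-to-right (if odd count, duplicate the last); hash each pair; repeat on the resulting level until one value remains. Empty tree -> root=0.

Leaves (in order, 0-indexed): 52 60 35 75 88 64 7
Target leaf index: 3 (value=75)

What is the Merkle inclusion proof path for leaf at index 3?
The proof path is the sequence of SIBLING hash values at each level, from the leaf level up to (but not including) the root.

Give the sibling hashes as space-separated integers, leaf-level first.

L0 (leaves): [52, 60, 35, 75, 88, 64, 7], target index=3
L1: h(52,60)=(52*31+60)%997=675 [pair 0] h(35,75)=(35*31+75)%997=163 [pair 1] h(88,64)=(88*31+64)%997=798 [pair 2] h(7,7)=(7*31+7)%997=224 [pair 3] -> [675, 163, 798, 224]
  Sibling for proof at L0: 35
L2: h(675,163)=(675*31+163)%997=151 [pair 0] h(798,224)=(798*31+224)%997=37 [pair 1] -> [151, 37]
  Sibling for proof at L1: 675
L3: h(151,37)=(151*31+37)%997=730 [pair 0] -> [730]
  Sibling for proof at L2: 37
Root: 730
Proof path (sibling hashes from leaf to root): [35, 675, 37]

Answer: 35 675 37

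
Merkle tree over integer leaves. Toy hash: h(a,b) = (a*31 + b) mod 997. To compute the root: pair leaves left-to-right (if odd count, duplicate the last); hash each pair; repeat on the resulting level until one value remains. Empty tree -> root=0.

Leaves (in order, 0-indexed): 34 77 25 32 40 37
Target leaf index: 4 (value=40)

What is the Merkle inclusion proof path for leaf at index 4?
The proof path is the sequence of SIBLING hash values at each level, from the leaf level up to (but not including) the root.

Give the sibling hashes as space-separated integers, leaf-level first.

L0 (leaves): [34, 77, 25, 32, 40, 37], target index=4
L1: h(34,77)=(34*31+77)%997=134 [pair 0] h(25,32)=(25*31+32)%997=807 [pair 1] h(40,37)=(40*31+37)%997=280 [pair 2] -> [134, 807, 280]
  Sibling for proof at L0: 37
L2: h(134,807)=(134*31+807)%997=973 [pair 0] h(280,280)=(280*31+280)%997=984 [pair 1] -> [973, 984]
  Sibling for proof at L1: 280
L3: h(973,984)=(973*31+984)%997=240 [pair 0] -> [240]
  Sibling for proof at L2: 973
Root: 240
Proof path (sibling hashes from leaf to root): [37, 280, 973]

Answer: 37 280 973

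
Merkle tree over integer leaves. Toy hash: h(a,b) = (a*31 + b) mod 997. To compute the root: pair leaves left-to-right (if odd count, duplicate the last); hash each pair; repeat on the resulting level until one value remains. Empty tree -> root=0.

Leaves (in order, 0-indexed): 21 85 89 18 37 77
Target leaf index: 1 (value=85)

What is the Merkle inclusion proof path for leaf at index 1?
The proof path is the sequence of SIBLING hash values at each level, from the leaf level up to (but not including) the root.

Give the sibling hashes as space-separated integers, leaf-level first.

L0 (leaves): [21, 85, 89, 18, 37, 77], target index=1
L1: h(21,85)=(21*31+85)%997=736 [pair 0] h(89,18)=(89*31+18)%997=783 [pair 1] h(37,77)=(37*31+77)%997=227 [pair 2] -> [736, 783, 227]
  Sibling for proof at L0: 21
L2: h(736,783)=(736*31+783)%997=668 [pair 0] h(227,227)=(227*31+227)%997=285 [pair 1] -> [668, 285]
  Sibling for proof at L1: 783
L3: h(668,285)=(668*31+285)%997=56 [pair 0] -> [56]
  Sibling for proof at L2: 285
Root: 56
Proof path (sibling hashes from leaf to root): [21, 783, 285]

Answer: 21 783 285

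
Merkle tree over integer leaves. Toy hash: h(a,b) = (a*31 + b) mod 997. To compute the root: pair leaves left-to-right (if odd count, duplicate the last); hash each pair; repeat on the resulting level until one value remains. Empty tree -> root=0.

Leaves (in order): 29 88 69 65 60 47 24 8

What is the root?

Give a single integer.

Answer: 937

Derivation:
L0: [29, 88, 69, 65, 60, 47, 24, 8]
L1: h(29,88)=(29*31+88)%997=987 h(69,65)=(69*31+65)%997=210 h(60,47)=(60*31+47)%997=910 h(24,8)=(24*31+8)%997=752 -> [987, 210, 910, 752]
L2: h(987,210)=(987*31+210)%997=897 h(910,752)=(910*31+752)%997=49 -> [897, 49]
L3: h(897,49)=(897*31+49)%997=937 -> [937]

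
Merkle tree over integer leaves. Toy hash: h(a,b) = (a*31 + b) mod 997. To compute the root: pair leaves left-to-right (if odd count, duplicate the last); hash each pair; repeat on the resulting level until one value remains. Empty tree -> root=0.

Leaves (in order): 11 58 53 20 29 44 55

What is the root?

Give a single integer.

L0: [11, 58, 53, 20, 29, 44, 55]
L1: h(11,58)=(11*31+58)%997=399 h(53,20)=(53*31+20)%997=666 h(29,44)=(29*31+44)%997=943 h(55,55)=(55*31+55)%997=763 -> [399, 666, 943, 763]
L2: h(399,666)=(399*31+666)%997=74 h(943,763)=(943*31+763)%997=86 -> [74, 86]
L3: h(74,86)=(74*31+86)%997=386 -> [386]

Answer: 386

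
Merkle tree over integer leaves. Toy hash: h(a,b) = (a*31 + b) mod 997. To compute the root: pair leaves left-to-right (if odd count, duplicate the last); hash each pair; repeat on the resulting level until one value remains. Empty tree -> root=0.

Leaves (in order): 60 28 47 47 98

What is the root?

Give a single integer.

Answer: 245

Derivation:
L0: [60, 28, 47, 47, 98]
L1: h(60,28)=(60*31+28)%997=891 h(47,47)=(47*31+47)%997=507 h(98,98)=(98*31+98)%997=145 -> [891, 507, 145]
L2: h(891,507)=(891*31+507)%997=212 h(145,145)=(145*31+145)%997=652 -> [212, 652]
L3: h(212,652)=(212*31+652)%997=245 -> [245]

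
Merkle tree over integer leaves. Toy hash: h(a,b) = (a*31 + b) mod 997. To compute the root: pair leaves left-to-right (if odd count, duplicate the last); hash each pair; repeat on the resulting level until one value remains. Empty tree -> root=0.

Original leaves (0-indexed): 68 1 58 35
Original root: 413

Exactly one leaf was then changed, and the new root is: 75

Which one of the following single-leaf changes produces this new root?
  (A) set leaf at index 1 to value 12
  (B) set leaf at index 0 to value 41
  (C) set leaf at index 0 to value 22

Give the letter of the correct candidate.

Answer: C

Derivation:
Original leaves: [68, 1, 58, 35]
Target new root: 75
Try each candidate change and compute the resulting root:
Candidate A: set leaf[1] = 12 -> leaves = [68, 12, 58, 35]
  L0: [68, 12, 58, 35]
  L1: h(68,12)=(68*31+12)%997=126 h(58,35)=(58*31+35)%997=836 -> [126, 836]
  L2: h(126,836)=(126*31+836)%997=754 -> [754]
  root = 754 != target 75
Candidate B: set leaf[0] = 41 -> leaves = [41, 1, 58, 35]
  L0: [41, 1, 58, 35]
  L1: h(41,1)=(41*31+1)%997=275 h(58,35)=(58*31+35)%997=836 -> [275, 836]
  L2: h(275,836)=(275*31+836)%997=388 -> [388]
  root = 388 != target 75
Candidate C: set leaf[0] = 22 -> leaves = [22, 1, 58, 35]
  L0: [22, 1, 58, 35]
  L1: h(22,1)=(22*31+1)%997=683 h(58,35)=(58*31+35)%997=836 -> [683, 836]
  L2: h(683,836)=(683*31+836)%997=75 -> [75]
  root = 75 == target 75  ** MATCH **
Candidate C produces the target root.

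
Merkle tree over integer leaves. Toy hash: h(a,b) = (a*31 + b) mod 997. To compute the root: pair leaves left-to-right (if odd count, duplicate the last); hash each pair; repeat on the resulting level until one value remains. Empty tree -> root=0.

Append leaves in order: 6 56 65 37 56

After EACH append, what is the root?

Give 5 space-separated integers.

After append 6 (leaves=[6]):
  L0: [6]
  root=6
After append 56 (leaves=[6, 56]):
  L0: [6, 56]
  L1: h(6,56)=(6*31+56)%997=242 -> [242]
  root=242
After append 65 (leaves=[6, 56, 65]):
  L0: [6, 56, 65]
  L1: h(6,56)=(6*31+56)%997=242 h(65,65)=(65*31+65)%997=86 -> [242, 86]
  L2: h(242,86)=(242*31+86)%997=609 -> [609]
  root=609
After append 37 (leaves=[6, 56, 65, 37]):
  L0: [6, 56, 65, 37]
  L1: h(6,56)=(6*31+56)%997=242 h(65,37)=(65*31+37)%997=58 -> [242, 58]
  L2: h(242,58)=(242*31+58)%997=581 -> [581]
  root=581
After append 56 (leaves=[6, 56, 65, 37, 56]):
  L0: [6, 56, 65, 37, 56]
  L1: h(6,56)=(6*31+56)%997=242 h(65,37)=(65*31+37)%997=58 h(56,56)=(56*31+56)%997=795 -> [242, 58, 795]
  L2: h(242,58)=(242*31+58)%997=581 h(795,795)=(795*31+795)%997=515 -> [581, 515]
  L3: h(581,515)=(581*31+515)%997=580 -> [580]
  root=580

Answer: 6 242 609 581 580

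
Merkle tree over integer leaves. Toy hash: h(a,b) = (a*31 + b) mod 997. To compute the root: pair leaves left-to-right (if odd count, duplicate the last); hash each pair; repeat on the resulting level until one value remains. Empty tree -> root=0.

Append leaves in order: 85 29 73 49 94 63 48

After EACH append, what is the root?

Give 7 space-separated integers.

After append 85 (leaves=[85]):
  L0: [85]
  root=85
After append 29 (leaves=[85, 29]):
  L0: [85, 29]
  L1: h(85,29)=(85*31+29)%997=670 -> [670]
  root=670
After append 73 (leaves=[85, 29, 73]):
  L0: [85, 29, 73]
  L1: h(85,29)=(85*31+29)%997=670 h(73,73)=(73*31+73)%997=342 -> [670, 342]
  L2: h(670,342)=(670*31+342)%997=175 -> [175]
  root=175
After append 49 (leaves=[85, 29, 73, 49]):
  L0: [85, 29, 73, 49]
  L1: h(85,29)=(85*31+29)%997=670 h(73,49)=(73*31+49)%997=318 -> [670, 318]
  L2: h(670,318)=(670*31+318)%997=151 -> [151]
  root=151
After append 94 (leaves=[85, 29, 73, 49, 94]):
  L0: [85, 29, 73, 49, 94]
  L1: h(85,29)=(85*31+29)%997=670 h(73,49)=(73*31+49)%997=318 h(94,94)=(94*31+94)%997=17 -> [670, 318, 17]
  L2: h(670,318)=(670*31+318)%997=151 h(17,17)=(17*31+17)%997=544 -> [151, 544]
  L3: h(151,544)=(151*31+544)%997=240 -> [240]
  root=240
After append 63 (leaves=[85, 29, 73, 49, 94, 63]):
  L0: [85, 29, 73, 49, 94, 63]
  L1: h(85,29)=(85*31+29)%997=670 h(73,49)=(73*31+49)%997=318 h(94,63)=(94*31+63)%997=983 -> [670, 318, 983]
  L2: h(670,318)=(670*31+318)%997=151 h(983,983)=(983*31+983)%997=549 -> [151, 549]
  L3: h(151,549)=(151*31+549)%997=245 -> [245]
  root=245
After append 48 (leaves=[85, 29, 73, 49, 94, 63, 48]):
  L0: [85, 29, 73, 49, 94, 63, 48]
  L1: h(85,29)=(85*31+29)%997=670 h(73,49)=(73*31+49)%997=318 h(94,63)=(94*31+63)%997=983 h(48,48)=(48*31+48)%997=539 -> [670, 318, 983, 539]
  L2: h(670,318)=(670*31+318)%997=151 h(983,539)=(983*31+539)%997=105 -> [151, 105]
  L3: h(151,105)=(151*31+105)%997=798 -> [798]
  root=798

Answer: 85 670 175 151 240 245 798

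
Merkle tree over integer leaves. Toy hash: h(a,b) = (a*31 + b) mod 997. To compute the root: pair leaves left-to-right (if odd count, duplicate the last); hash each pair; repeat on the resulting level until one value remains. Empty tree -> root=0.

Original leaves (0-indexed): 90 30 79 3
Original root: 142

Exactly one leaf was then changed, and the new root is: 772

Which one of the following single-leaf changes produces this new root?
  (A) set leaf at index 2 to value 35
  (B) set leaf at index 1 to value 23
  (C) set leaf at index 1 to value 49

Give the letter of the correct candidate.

Answer: A

Derivation:
Original leaves: [90, 30, 79, 3]
Target new root: 772
Try each candidate change and compute the resulting root:
Candidate A: set leaf[2] = 35 -> leaves = [90, 30, 35, 3]
  L0: [90, 30, 35, 3]
  L1: h(90,30)=(90*31+30)%997=826 h(35,3)=(35*31+3)%997=91 -> [826, 91]
  L2: h(826,91)=(826*31+91)%997=772 -> [772]
  root = 772 == target 772  ** MATCH **
Candidate B: set leaf[1] = 23 -> leaves = [90, 23, 79, 3]
  L0: [90, 23, 79, 3]
  L1: h(90,23)=(90*31+23)%997=819 h(79,3)=(79*31+3)%997=458 -> [819, 458]
  L2: h(819,458)=(819*31+458)%997=922 -> [922]
  root = 922 != target 772
Candidate C: set leaf[1] = 49 -> leaves = [90, 49, 79, 3]
  L0: [90, 49, 79, 3]
  L1: h(90,49)=(90*31+49)%997=845 h(79,3)=(79*31+3)%997=458 -> [845, 458]
  L2: h(845,458)=(845*31+458)%997=731 -> [731]
  root = 731 != target 772
Candidate A produces the target root.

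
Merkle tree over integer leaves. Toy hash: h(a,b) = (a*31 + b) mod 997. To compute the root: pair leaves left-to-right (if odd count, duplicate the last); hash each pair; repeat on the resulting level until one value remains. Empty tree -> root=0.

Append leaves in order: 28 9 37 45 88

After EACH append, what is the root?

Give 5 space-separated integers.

After append 28 (leaves=[28]):
  L0: [28]
  root=28
After append 9 (leaves=[28, 9]):
  L0: [28, 9]
  L1: h(28,9)=(28*31+9)%997=877 -> [877]
  root=877
After append 37 (leaves=[28, 9, 37]):
  L0: [28, 9, 37]
  L1: h(28,9)=(28*31+9)%997=877 h(37,37)=(37*31+37)%997=187 -> [877, 187]
  L2: h(877,187)=(877*31+187)%997=455 -> [455]
  root=455
After append 45 (leaves=[28, 9, 37, 45]):
  L0: [28, 9, 37, 45]
  L1: h(28,9)=(28*31+9)%997=877 h(37,45)=(37*31+45)%997=195 -> [877, 195]
  L2: h(877,195)=(877*31+195)%997=463 -> [463]
  root=463
After append 88 (leaves=[28, 9, 37, 45, 88]):
  L0: [28, 9, 37, 45, 88]
  L1: h(28,9)=(28*31+9)%997=877 h(37,45)=(37*31+45)%997=195 h(88,88)=(88*31+88)%997=822 -> [877, 195, 822]
  L2: h(877,195)=(877*31+195)%997=463 h(822,822)=(822*31+822)%997=382 -> [463, 382]
  L3: h(463,382)=(463*31+382)%997=777 -> [777]
  root=777

Answer: 28 877 455 463 777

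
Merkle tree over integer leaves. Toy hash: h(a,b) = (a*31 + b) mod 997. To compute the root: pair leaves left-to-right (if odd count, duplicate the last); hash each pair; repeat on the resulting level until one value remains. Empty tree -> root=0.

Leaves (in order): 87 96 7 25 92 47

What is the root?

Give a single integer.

L0: [87, 96, 7, 25, 92, 47]
L1: h(87,96)=(87*31+96)%997=799 h(7,25)=(7*31+25)%997=242 h(92,47)=(92*31+47)%997=905 -> [799, 242, 905]
L2: h(799,242)=(799*31+242)%997=86 h(905,905)=(905*31+905)%997=47 -> [86, 47]
L3: h(86,47)=(86*31+47)%997=719 -> [719]

Answer: 719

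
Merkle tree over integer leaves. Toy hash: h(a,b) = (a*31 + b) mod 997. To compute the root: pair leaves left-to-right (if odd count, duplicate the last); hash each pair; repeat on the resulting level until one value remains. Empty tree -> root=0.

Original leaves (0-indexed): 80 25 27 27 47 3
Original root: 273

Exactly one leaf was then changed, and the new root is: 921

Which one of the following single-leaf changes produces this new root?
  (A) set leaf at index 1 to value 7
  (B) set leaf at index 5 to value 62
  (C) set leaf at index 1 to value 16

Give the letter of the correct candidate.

Original leaves: [80, 25, 27, 27, 47, 3]
Target new root: 921
Try each candidate change and compute the resulting root:
Candidate A: set leaf[1] = 7 -> leaves = [80, 7, 27, 27, 47, 3]
  L0: [80, 7, 27, 27, 47, 3]
  L1: h(80,7)=(80*31+7)%997=493 h(27,27)=(27*31+27)%997=864 h(47,3)=(47*31+3)%997=463 -> [493, 864, 463]
  L2: h(493,864)=(493*31+864)%997=195 h(463,463)=(463*31+463)%997=858 -> [195, 858]
  L3: h(195,858)=(195*31+858)%997=921 -> [921]
  root = 921 == target 921  ** MATCH **
Candidate B: set leaf[5] = 62 -> leaves = [80, 25, 27, 27, 47, 62]
  L0: [80, 25, 27, 27, 47, 62]
  L1: h(80,25)=(80*31+25)%997=511 h(27,27)=(27*31+27)%997=864 h(47,62)=(47*31+62)%997=522 -> [511, 864, 522]
  L2: h(511,864)=(511*31+864)%997=753 h(522,522)=(522*31+522)%997=752 -> [753, 752]
  L3: h(753,752)=(753*31+752)%997=167 -> [167]
  root = 167 != target 921
Candidate C: set leaf[1] = 16 -> leaves = [80, 16, 27, 27, 47, 3]
  L0: [80, 16, 27, 27, 47, 3]
  L1: h(80,16)=(80*31+16)%997=502 h(27,27)=(27*31+27)%997=864 h(47,3)=(47*31+3)%997=463 -> [502, 864, 463]
  L2: h(502,864)=(502*31+864)%997=474 h(463,463)=(463*31+463)%997=858 -> [474, 858]
  L3: h(474,858)=(474*31+858)%997=597 -> [597]
  root = 597 != target 921
Candidate A produces the target root.

Answer: A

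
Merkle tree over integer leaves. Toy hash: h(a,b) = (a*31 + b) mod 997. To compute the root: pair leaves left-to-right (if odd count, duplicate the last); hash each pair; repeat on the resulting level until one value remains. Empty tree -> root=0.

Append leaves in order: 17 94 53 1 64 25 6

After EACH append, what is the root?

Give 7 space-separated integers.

Answer: 17 621 10 955 426 175 352

Derivation:
After append 17 (leaves=[17]):
  L0: [17]
  root=17
After append 94 (leaves=[17, 94]):
  L0: [17, 94]
  L1: h(17,94)=(17*31+94)%997=621 -> [621]
  root=621
After append 53 (leaves=[17, 94, 53]):
  L0: [17, 94, 53]
  L1: h(17,94)=(17*31+94)%997=621 h(53,53)=(53*31+53)%997=699 -> [621, 699]
  L2: h(621,699)=(621*31+699)%997=10 -> [10]
  root=10
After append 1 (leaves=[17, 94, 53, 1]):
  L0: [17, 94, 53, 1]
  L1: h(17,94)=(17*31+94)%997=621 h(53,1)=(53*31+1)%997=647 -> [621, 647]
  L2: h(621,647)=(621*31+647)%997=955 -> [955]
  root=955
After append 64 (leaves=[17, 94, 53, 1, 64]):
  L0: [17, 94, 53, 1, 64]
  L1: h(17,94)=(17*31+94)%997=621 h(53,1)=(53*31+1)%997=647 h(64,64)=(64*31+64)%997=54 -> [621, 647, 54]
  L2: h(621,647)=(621*31+647)%997=955 h(54,54)=(54*31+54)%997=731 -> [955, 731]
  L3: h(955,731)=(955*31+731)%997=426 -> [426]
  root=426
After append 25 (leaves=[17, 94, 53, 1, 64, 25]):
  L0: [17, 94, 53, 1, 64, 25]
  L1: h(17,94)=(17*31+94)%997=621 h(53,1)=(53*31+1)%997=647 h(64,25)=(64*31+25)%997=15 -> [621, 647, 15]
  L2: h(621,647)=(621*31+647)%997=955 h(15,15)=(15*31+15)%997=480 -> [955, 480]
  L3: h(955,480)=(955*31+480)%997=175 -> [175]
  root=175
After append 6 (leaves=[17, 94, 53, 1, 64, 25, 6]):
  L0: [17, 94, 53, 1, 64, 25, 6]
  L1: h(17,94)=(17*31+94)%997=621 h(53,1)=(53*31+1)%997=647 h(64,25)=(64*31+25)%997=15 h(6,6)=(6*31+6)%997=192 -> [621, 647, 15, 192]
  L2: h(621,647)=(621*31+647)%997=955 h(15,192)=(15*31+192)%997=657 -> [955, 657]
  L3: h(955,657)=(955*31+657)%997=352 -> [352]
  root=352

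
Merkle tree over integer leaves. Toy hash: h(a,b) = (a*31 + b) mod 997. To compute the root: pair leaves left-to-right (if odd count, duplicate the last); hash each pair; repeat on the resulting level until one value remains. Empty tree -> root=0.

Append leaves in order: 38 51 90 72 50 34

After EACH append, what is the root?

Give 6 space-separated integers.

Answer: 38 232 102 84 963 451

Derivation:
After append 38 (leaves=[38]):
  L0: [38]
  root=38
After append 51 (leaves=[38, 51]):
  L0: [38, 51]
  L1: h(38,51)=(38*31+51)%997=232 -> [232]
  root=232
After append 90 (leaves=[38, 51, 90]):
  L0: [38, 51, 90]
  L1: h(38,51)=(38*31+51)%997=232 h(90,90)=(90*31+90)%997=886 -> [232, 886]
  L2: h(232,886)=(232*31+886)%997=102 -> [102]
  root=102
After append 72 (leaves=[38, 51, 90, 72]):
  L0: [38, 51, 90, 72]
  L1: h(38,51)=(38*31+51)%997=232 h(90,72)=(90*31+72)%997=868 -> [232, 868]
  L2: h(232,868)=(232*31+868)%997=84 -> [84]
  root=84
After append 50 (leaves=[38, 51, 90, 72, 50]):
  L0: [38, 51, 90, 72, 50]
  L1: h(38,51)=(38*31+51)%997=232 h(90,72)=(90*31+72)%997=868 h(50,50)=(50*31+50)%997=603 -> [232, 868, 603]
  L2: h(232,868)=(232*31+868)%997=84 h(603,603)=(603*31+603)%997=353 -> [84, 353]
  L3: h(84,353)=(84*31+353)%997=963 -> [963]
  root=963
After append 34 (leaves=[38, 51, 90, 72, 50, 34]):
  L0: [38, 51, 90, 72, 50, 34]
  L1: h(38,51)=(38*31+51)%997=232 h(90,72)=(90*31+72)%997=868 h(50,34)=(50*31+34)%997=587 -> [232, 868, 587]
  L2: h(232,868)=(232*31+868)%997=84 h(587,587)=(587*31+587)%997=838 -> [84, 838]
  L3: h(84,838)=(84*31+838)%997=451 -> [451]
  root=451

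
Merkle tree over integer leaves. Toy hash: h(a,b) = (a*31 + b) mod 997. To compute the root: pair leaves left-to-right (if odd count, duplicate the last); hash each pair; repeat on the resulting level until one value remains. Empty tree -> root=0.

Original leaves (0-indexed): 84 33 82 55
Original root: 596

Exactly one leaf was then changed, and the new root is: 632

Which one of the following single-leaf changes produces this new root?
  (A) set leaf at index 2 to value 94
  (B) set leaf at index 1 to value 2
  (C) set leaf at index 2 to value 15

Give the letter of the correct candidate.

Original leaves: [84, 33, 82, 55]
Target new root: 632
Try each candidate change and compute the resulting root:
Candidate A: set leaf[2] = 94 -> leaves = [84, 33, 94, 55]
  L0: [84, 33, 94, 55]
  L1: h(84,33)=(84*31+33)%997=643 h(94,55)=(94*31+55)%997=975 -> [643, 975]
  L2: h(643,975)=(643*31+975)%997=968 -> [968]
  root = 968 != target 632
Candidate B: set leaf[1] = 2 -> leaves = [84, 2, 82, 55]
  L0: [84, 2, 82, 55]
  L1: h(84,2)=(84*31+2)%997=612 h(82,55)=(82*31+55)%997=603 -> [612, 603]
  L2: h(612,603)=(612*31+603)%997=632 -> [632]
  root = 632 == target 632  ** MATCH **
Candidate C: set leaf[2] = 15 -> leaves = [84, 33, 15, 55]
  L0: [84, 33, 15, 55]
  L1: h(84,33)=(84*31+33)%997=643 h(15,55)=(15*31+55)%997=520 -> [643, 520]
  L2: h(643,520)=(643*31+520)%997=513 -> [513]
  root = 513 != target 632
Candidate B produces the target root.

Answer: B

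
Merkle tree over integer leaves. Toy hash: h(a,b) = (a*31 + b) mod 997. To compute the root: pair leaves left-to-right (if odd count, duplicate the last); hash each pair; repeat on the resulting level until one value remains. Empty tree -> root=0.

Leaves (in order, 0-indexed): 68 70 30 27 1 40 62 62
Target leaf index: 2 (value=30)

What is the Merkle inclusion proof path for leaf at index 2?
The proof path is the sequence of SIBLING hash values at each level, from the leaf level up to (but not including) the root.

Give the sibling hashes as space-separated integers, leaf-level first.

Answer: 27 184 197

Derivation:
L0 (leaves): [68, 70, 30, 27, 1, 40, 62, 62], target index=2
L1: h(68,70)=(68*31+70)%997=184 [pair 0] h(30,27)=(30*31+27)%997=957 [pair 1] h(1,40)=(1*31+40)%997=71 [pair 2] h(62,62)=(62*31+62)%997=987 [pair 3] -> [184, 957, 71, 987]
  Sibling for proof at L0: 27
L2: h(184,957)=(184*31+957)%997=679 [pair 0] h(71,987)=(71*31+987)%997=197 [pair 1] -> [679, 197]
  Sibling for proof at L1: 184
L3: h(679,197)=(679*31+197)%997=309 [pair 0] -> [309]
  Sibling for proof at L2: 197
Root: 309
Proof path (sibling hashes from leaf to root): [27, 184, 197]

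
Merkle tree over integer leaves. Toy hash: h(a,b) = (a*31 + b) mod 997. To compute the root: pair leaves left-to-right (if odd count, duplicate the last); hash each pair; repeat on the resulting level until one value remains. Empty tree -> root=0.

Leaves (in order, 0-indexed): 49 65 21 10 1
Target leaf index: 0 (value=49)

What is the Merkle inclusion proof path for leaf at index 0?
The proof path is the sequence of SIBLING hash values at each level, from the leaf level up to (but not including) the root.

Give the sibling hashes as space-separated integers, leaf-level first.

Answer: 65 661 27

Derivation:
L0 (leaves): [49, 65, 21, 10, 1], target index=0
L1: h(49,65)=(49*31+65)%997=587 [pair 0] h(21,10)=(21*31+10)%997=661 [pair 1] h(1,1)=(1*31+1)%997=32 [pair 2] -> [587, 661, 32]
  Sibling for proof at L0: 65
L2: h(587,661)=(587*31+661)%997=912 [pair 0] h(32,32)=(32*31+32)%997=27 [pair 1] -> [912, 27]
  Sibling for proof at L1: 661
L3: h(912,27)=(912*31+27)%997=383 [pair 0] -> [383]
  Sibling for proof at L2: 27
Root: 383
Proof path (sibling hashes from leaf to root): [65, 661, 27]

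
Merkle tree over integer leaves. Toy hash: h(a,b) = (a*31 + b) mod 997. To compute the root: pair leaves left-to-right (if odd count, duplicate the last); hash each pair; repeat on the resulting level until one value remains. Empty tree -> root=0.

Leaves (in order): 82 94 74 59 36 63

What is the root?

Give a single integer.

Answer: 820

Derivation:
L0: [82, 94, 74, 59, 36, 63]
L1: h(82,94)=(82*31+94)%997=642 h(74,59)=(74*31+59)%997=359 h(36,63)=(36*31+63)%997=182 -> [642, 359, 182]
L2: h(642,359)=(642*31+359)%997=321 h(182,182)=(182*31+182)%997=839 -> [321, 839]
L3: h(321,839)=(321*31+839)%997=820 -> [820]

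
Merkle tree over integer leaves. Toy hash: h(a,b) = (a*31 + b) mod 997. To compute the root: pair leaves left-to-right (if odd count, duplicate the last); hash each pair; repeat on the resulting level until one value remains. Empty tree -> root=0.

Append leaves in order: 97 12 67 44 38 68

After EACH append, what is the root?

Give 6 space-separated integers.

After append 97 (leaves=[97]):
  L0: [97]
  root=97
After append 12 (leaves=[97, 12]):
  L0: [97, 12]
  L1: h(97,12)=(97*31+12)%997=28 -> [28]
  root=28
After append 67 (leaves=[97, 12, 67]):
  L0: [97, 12, 67]
  L1: h(97,12)=(97*31+12)%997=28 h(67,67)=(67*31+67)%997=150 -> [28, 150]
  L2: h(28,150)=(28*31+150)%997=21 -> [21]
  root=21
After append 44 (leaves=[97, 12, 67, 44]):
  L0: [97, 12, 67, 44]
  L1: h(97,12)=(97*31+12)%997=28 h(67,44)=(67*31+44)%997=127 -> [28, 127]
  L2: h(28,127)=(28*31+127)%997=995 -> [995]
  root=995
After append 38 (leaves=[97, 12, 67, 44, 38]):
  L0: [97, 12, 67, 44, 38]
  L1: h(97,12)=(97*31+12)%997=28 h(67,44)=(67*31+44)%997=127 h(38,38)=(38*31+38)%997=219 -> [28, 127, 219]
  L2: h(28,127)=(28*31+127)%997=995 h(219,219)=(219*31+219)%997=29 -> [995, 29]
  L3: h(995,29)=(995*31+29)%997=964 -> [964]
  root=964
After append 68 (leaves=[97, 12, 67, 44, 38, 68]):
  L0: [97, 12, 67, 44, 38, 68]
  L1: h(97,12)=(97*31+12)%997=28 h(67,44)=(67*31+44)%997=127 h(38,68)=(38*31+68)%997=249 -> [28, 127, 249]
  L2: h(28,127)=(28*31+127)%997=995 h(249,249)=(249*31+249)%997=989 -> [995, 989]
  L3: h(995,989)=(995*31+989)%997=927 -> [927]
  root=927

Answer: 97 28 21 995 964 927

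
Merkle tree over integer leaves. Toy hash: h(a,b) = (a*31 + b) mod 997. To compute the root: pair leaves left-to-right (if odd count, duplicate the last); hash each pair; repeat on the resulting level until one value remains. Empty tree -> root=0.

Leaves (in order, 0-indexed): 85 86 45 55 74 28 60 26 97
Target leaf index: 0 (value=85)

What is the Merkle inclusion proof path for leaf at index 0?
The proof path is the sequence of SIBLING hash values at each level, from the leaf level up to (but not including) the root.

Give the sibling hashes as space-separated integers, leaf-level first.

L0 (leaves): [85, 86, 45, 55, 74, 28, 60, 26, 97], target index=0
L1: h(85,86)=(85*31+86)%997=727 [pair 0] h(45,55)=(45*31+55)%997=453 [pair 1] h(74,28)=(74*31+28)%997=328 [pair 2] h(60,26)=(60*31+26)%997=889 [pair 3] h(97,97)=(97*31+97)%997=113 [pair 4] -> [727, 453, 328, 889, 113]
  Sibling for proof at L0: 86
L2: h(727,453)=(727*31+453)%997=59 [pair 0] h(328,889)=(328*31+889)%997=90 [pair 1] h(113,113)=(113*31+113)%997=625 [pair 2] -> [59, 90, 625]
  Sibling for proof at L1: 453
L3: h(59,90)=(59*31+90)%997=922 [pair 0] h(625,625)=(625*31+625)%997=60 [pair 1] -> [922, 60]
  Sibling for proof at L2: 90
L4: h(922,60)=(922*31+60)%997=726 [pair 0] -> [726]
  Sibling for proof at L3: 60
Root: 726
Proof path (sibling hashes from leaf to root): [86, 453, 90, 60]

Answer: 86 453 90 60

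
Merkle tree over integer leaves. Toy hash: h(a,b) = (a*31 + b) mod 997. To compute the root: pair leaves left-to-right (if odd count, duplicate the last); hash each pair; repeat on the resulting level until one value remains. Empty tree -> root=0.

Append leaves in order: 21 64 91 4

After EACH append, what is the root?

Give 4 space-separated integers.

After append 21 (leaves=[21]):
  L0: [21]
  root=21
After append 64 (leaves=[21, 64]):
  L0: [21, 64]
  L1: h(21,64)=(21*31+64)%997=715 -> [715]
  root=715
After append 91 (leaves=[21, 64, 91]):
  L0: [21, 64, 91]
  L1: h(21,64)=(21*31+64)%997=715 h(91,91)=(91*31+91)%997=918 -> [715, 918]
  L2: h(715,918)=(715*31+918)%997=152 -> [152]
  root=152
After append 4 (leaves=[21, 64, 91, 4]):
  L0: [21, 64, 91, 4]
  L1: h(21,64)=(21*31+64)%997=715 h(91,4)=(91*31+4)%997=831 -> [715, 831]
  L2: h(715,831)=(715*31+831)%997=65 -> [65]
  root=65

Answer: 21 715 152 65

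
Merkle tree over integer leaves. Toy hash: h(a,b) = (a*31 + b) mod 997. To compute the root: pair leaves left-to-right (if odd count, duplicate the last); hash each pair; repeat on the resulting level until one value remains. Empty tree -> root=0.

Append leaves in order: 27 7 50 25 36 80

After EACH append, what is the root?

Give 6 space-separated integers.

Answer: 27 844 845 820 470 881

Derivation:
After append 27 (leaves=[27]):
  L0: [27]
  root=27
After append 7 (leaves=[27, 7]):
  L0: [27, 7]
  L1: h(27,7)=(27*31+7)%997=844 -> [844]
  root=844
After append 50 (leaves=[27, 7, 50]):
  L0: [27, 7, 50]
  L1: h(27,7)=(27*31+7)%997=844 h(50,50)=(50*31+50)%997=603 -> [844, 603]
  L2: h(844,603)=(844*31+603)%997=845 -> [845]
  root=845
After append 25 (leaves=[27, 7, 50, 25]):
  L0: [27, 7, 50, 25]
  L1: h(27,7)=(27*31+7)%997=844 h(50,25)=(50*31+25)%997=578 -> [844, 578]
  L2: h(844,578)=(844*31+578)%997=820 -> [820]
  root=820
After append 36 (leaves=[27, 7, 50, 25, 36]):
  L0: [27, 7, 50, 25, 36]
  L1: h(27,7)=(27*31+7)%997=844 h(50,25)=(50*31+25)%997=578 h(36,36)=(36*31+36)%997=155 -> [844, 578, 155]
  L2: h(844,578)=(844*31+578)%997=820 h(155,155)=(155*31+155)%997=972 -> [820, 972]
  L3: h(820,972)=(820*31+972)%997=470 -> [470]
  root=470
After append 80 (leaves=[27, 7, 50, 25, 36, 80]):
  L0: [27, 7, 50, 25, 36, 80]
  L1: h(27,7)=(27*31+7)%997=844 h(50,25)=(50*31+25)%997=578 h(36,80)=(36*31+80)%997=199 -> [844, 578, 199]
  L2: h(844,578)=(844*31+578)%997=820 h(199,199)=(199*31+199)%997=386 -> [820, 386]
  L3: h(820,386)=(820*31+386)%997=881 -> [881]
  root=881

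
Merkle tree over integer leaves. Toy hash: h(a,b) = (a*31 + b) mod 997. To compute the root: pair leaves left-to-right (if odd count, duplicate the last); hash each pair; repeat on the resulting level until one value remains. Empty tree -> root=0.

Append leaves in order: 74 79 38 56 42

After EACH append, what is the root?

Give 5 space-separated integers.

After append 74 (leaves=[74]):
  L0: [74]
  root=74
After append 79 (leaves=[74, 79]):
  L0: [74, 79]
  L1: h(74,79)=(74*31+79)%997=379 -> [379]
  root=379
After append 38 (leaves=[74, 79, 38]):
  L0: [74, 79, 38]
  L1: h(74,79)=(74*31+79)%997=379 h(38,38)=(38*31+38)%997=219 -> [379, 219]
  L2: h(379,219)=(379*31+219)%997=4 -> [4]
  root=4
After append 56 (leaves=[74, 79, 38, 56]):
  L0: [74, 79, 38, 56]
  L1: h(74,79)=(74*31+79)%997=379 h(38,56)=(38*31+56)%997=237 -> [379, 237]
  L2: h(379,237)=(379*31+237)%997=22 -> [22]
  root=22
After append 42 (leaves=[74, 79, 38, 56, 42]):
  L0: [74, 79, 38, 56, 42]
  L1: h(74,79)=(74*31+79)%997=379 h(38,56)=(38*31+56)%997=237 h(42,42)=(42*31+42)%997=347 -> [379, 237, 347]
  L2: h(379,237)=(379*31+237)%997=22 h(347,347)=(347*31+347)%997=137 -> [22, 137]
  L3: h(22,137)=(22*31+137)%997=819 -> [819]
  root=819

Answer: 74 379 4 22 819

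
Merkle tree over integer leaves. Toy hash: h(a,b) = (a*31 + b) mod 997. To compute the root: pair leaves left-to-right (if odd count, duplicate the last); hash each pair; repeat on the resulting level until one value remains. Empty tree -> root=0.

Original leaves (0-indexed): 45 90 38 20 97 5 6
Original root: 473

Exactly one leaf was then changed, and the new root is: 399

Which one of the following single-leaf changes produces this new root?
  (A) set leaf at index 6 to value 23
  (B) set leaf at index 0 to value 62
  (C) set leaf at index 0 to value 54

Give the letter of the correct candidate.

Answer: C

Derivation:
Original leaves: [45, 90, 38, 20, 97, 5, 6]
Target new root: 399
Try each candidate change and compute the resulting root:
Candidate A: set leaf[6] = 23 -> leaves = [45, 90, 38, 20, 97, 5, 23]
  L0: [45, 90, 38, 20, 97, 5, 23]
  L1: h(45,90)=(45*31+90)%997=488 h(38,20)=(38*31+20)%997=201 h(97,5)=(97*31+5)%997=21 h(23,23)=(23*31+23)%997=736 -> [488, 201, 21, 736]
  L2: h(488,201)=(488*31+201)%997=374 h(21,736)=(21*31+736)%997=390 -> [374, 390]
  L3: h(374,390)=(374*31+390)%997=20 -> [20]
  root = 20 != target 399
Candidate B: set leaf[0] = 62 -> leaves = [62, 90, 38, 20, 97, 5, 6]
  L0: [62, 90, 38, 20, 97, 5, 6]
  L1: h(62,90)=(62*31+90)%997=18 h(38,20)=(38*31+20)%997=201 h(97,5)=(97*31+5)%997=21 h(6,6)=(6*31+6)%997=192 -> [18, 201, 21, 192]
  L2: h(18,201)=(18*31+201)%997=759 h(21,192)=(21*31+192)%997=843 -> [759, 843]
  L3: h(759,843)=(759*31+843)%997=444 -> [444]
  root = 444 != target 399
Candidate C: set leaf[0] = 54 -> leaves = [54, 90, 38, 20, 97, 5, 6]
  L0: [54, 90, 38, 20, 97, 5, 6]
  L1: h(54,90)=(54*31+90)%997=767 h(38,20)=(38*31+20)%997=201 h(97,5)=(97*31+5)%997=21 h(6,6)=(6*31+6)%997=192 -> [767, 201, 21, 192]
  L2: h(767,201)=(767*31+201)%997=50 h(21,192)=(21*31+192)%997=843 -> [50, 843]
  L3: h(50,843)=(50*31+843)%997=399 -> [399]
  root = 399 == target 399  ** MATCH **
Candidate C produces the target root.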